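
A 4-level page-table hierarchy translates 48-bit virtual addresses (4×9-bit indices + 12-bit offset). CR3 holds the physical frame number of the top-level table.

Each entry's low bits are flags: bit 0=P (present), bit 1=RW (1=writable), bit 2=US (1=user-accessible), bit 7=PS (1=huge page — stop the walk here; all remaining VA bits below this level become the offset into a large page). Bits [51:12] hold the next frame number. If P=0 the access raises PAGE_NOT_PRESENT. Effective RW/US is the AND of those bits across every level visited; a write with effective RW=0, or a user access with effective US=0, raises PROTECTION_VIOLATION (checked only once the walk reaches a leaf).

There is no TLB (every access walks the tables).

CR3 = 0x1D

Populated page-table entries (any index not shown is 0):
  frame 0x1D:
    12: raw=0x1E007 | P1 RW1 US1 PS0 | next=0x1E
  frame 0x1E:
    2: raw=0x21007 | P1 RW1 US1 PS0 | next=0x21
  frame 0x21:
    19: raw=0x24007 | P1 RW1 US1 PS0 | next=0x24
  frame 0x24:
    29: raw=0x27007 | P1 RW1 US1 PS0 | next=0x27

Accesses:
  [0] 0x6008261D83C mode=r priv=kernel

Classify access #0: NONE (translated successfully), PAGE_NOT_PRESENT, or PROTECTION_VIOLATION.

Per-access translation:
#0 VA=0x6008261D83C (r,kernel):
  L0: frame=0x1D idx=12 entry=0x1E007 [P=1 RW=1 US=1 PS=0]
  L1: frame=0x1E idx=2 entry=0x21007 [P=1 RW=1 US=1 PS=0]
  L2: frame=0x21 idx=19 entry=0x24007 [P=1 RW=1 US=1 PS=0]
  L3: frame=0x24 idx=29 entry=0x27007 [P=1 RW=1 US=1 PS=0]
  → PA=0x2783C  (4 entries read)

Access #0 fault: NONE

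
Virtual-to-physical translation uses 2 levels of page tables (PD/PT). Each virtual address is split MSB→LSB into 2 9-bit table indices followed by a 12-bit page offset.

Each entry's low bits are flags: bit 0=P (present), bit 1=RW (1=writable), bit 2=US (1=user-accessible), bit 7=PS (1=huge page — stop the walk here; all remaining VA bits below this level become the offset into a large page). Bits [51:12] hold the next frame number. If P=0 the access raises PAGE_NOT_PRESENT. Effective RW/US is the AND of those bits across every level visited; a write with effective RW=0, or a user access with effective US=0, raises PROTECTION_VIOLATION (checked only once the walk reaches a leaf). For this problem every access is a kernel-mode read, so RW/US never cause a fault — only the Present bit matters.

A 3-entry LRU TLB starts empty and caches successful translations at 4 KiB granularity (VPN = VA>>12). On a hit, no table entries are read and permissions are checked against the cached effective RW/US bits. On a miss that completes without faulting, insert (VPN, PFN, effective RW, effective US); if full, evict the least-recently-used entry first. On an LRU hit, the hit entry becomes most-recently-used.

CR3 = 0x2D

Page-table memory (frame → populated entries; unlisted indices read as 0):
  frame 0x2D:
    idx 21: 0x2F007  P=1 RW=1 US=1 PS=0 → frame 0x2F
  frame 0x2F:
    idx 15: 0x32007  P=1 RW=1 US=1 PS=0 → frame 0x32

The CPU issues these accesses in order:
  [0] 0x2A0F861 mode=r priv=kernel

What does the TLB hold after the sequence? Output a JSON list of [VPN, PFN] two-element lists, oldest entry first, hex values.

Per-access translation:
#0 VA=0x2A0F861 (r,kernel):
  lvl0: tbl 0x2D, slot 21 ⇒ 0x2F007 (P1/RW1/US1/PS0)
  lvl1: tbl 0x2F, slot 15 ⇒ 0x32007 (P1/RW1/US1/PS0)
  ⇒ phys 0x32861  [2 reads]

TLB: [["0x2A0F", "0x32"]]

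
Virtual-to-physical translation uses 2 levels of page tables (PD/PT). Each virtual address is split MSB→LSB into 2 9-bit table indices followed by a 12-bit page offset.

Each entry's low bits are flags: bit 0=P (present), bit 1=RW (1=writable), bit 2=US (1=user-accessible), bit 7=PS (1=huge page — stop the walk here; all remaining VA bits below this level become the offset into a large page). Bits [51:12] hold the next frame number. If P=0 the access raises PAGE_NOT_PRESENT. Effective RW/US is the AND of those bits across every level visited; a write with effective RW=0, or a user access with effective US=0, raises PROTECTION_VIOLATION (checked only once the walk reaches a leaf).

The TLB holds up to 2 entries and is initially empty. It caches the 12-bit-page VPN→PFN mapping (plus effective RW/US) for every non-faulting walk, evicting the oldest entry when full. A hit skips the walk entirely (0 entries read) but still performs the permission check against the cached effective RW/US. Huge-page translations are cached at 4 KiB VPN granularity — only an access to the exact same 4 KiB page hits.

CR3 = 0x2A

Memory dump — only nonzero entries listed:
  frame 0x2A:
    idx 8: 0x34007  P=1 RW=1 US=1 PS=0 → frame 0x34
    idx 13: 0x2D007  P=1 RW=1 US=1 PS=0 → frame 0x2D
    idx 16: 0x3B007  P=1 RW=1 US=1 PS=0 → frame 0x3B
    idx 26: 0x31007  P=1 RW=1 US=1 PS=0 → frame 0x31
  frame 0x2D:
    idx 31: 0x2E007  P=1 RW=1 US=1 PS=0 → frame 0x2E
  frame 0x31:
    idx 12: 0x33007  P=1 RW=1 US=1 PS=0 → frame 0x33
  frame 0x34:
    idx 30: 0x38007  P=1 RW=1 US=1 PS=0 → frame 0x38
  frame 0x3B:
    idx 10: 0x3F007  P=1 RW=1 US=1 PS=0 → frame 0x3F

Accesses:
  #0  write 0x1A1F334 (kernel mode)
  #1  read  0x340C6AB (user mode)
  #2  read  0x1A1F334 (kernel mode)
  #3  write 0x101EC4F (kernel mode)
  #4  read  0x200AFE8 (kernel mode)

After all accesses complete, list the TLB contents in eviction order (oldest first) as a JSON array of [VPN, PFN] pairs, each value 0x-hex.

Walk each access:
#0 VA=0x1A1F334 (w,kernel):
  [0] read 0x2A idx=13: raw=0x2D007 flags P=1 W=1 U=1 S=0
  [1] read 0x2D idx=31: raw=0x2E007 flags P=1 W=1 U=1 S=0
  ✓ 0x2E334  — 2 lookups
#1 VA=0x340C6AB (r,user):
  [0] read 0x2A idx=26: raw=0x31007 flags P=1 W=1 U=1 S=0
  [1] read 0x31 idx=12: raw=0x33007 flags P=1 W=1 U=1 S=0
  ✓ 0x336AB  — 2 lookups
#2 VA=0x1A1F334 (r,kernel):
  TLB hit vpn=0x1A1F → PA=0x2E334
#3 VA=0x101EC4F (w,kernel):
  [0] read 0x2A idx=8: raw=0x34007 flags P=1 W=1 U=1 S=0
  [1] read 0x34 idx=30: raw=0x38007 flags P=1 W=1 U=1 S=0
  ✓ 0x38C4F  — 2 lookups
#4 VA=0x200AFE8 (r,kernel):
  [0] read 0x2A idx=16: raw=0x3B007 flags P=1 W=1 U=1 S=0
  [1] read 0x3B idx=10: raw=0x3F007 flags P=1 W=1 U=1 S=0
  ✓ 0x3FFE8  — 2 lookups

TLB: [["0x101E", "0x38"], ["0x200A", "0x3F"]]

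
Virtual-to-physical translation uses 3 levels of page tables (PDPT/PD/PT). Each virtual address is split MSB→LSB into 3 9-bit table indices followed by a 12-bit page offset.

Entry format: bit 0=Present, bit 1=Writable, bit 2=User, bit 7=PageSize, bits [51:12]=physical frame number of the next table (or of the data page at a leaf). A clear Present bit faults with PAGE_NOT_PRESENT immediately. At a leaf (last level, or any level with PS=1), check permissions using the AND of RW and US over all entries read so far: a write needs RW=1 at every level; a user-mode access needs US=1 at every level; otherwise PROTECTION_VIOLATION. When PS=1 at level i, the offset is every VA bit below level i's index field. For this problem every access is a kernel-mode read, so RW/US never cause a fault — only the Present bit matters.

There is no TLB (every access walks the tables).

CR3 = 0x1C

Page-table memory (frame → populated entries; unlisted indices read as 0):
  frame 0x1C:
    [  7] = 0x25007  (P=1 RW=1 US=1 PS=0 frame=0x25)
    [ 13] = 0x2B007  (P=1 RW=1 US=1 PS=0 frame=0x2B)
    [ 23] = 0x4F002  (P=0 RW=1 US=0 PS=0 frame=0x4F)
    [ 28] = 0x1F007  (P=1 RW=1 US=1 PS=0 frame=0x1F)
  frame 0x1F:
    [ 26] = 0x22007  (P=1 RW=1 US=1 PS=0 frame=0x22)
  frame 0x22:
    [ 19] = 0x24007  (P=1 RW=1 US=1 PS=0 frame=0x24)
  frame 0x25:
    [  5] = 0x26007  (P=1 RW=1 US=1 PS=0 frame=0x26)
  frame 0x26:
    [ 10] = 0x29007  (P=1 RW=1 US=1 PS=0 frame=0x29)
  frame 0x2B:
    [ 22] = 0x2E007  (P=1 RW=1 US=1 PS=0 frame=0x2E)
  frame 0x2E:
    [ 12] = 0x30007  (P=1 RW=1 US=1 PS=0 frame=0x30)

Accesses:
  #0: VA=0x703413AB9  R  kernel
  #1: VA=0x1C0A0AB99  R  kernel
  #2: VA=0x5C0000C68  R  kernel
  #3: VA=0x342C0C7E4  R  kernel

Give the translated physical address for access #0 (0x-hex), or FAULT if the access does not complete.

Trace:
#0 VA=0x703413AB9 (r,kernel):
  [0] read 0x1C idx=28: raw=0x1F007 flags P=1 W=1 U=1 S=0
  [1] read 0x1F idx=26: raw=0x22007 flags P=1 W=1 U=1 S=0
  [2] read 0x22 idx=19: raw=0x24007 flags P=1 W=1 U=1 S=0
  ⇒ phys 0x24AB9  [3 reads]
#1 VA=0x1C0A0AB99 (r,kernel):
  [0] read 0x1C idx=7: raw=0x25007 flags P=1 W=1 U=1 S=0
  [1] read 0x25 idx=5: raw=0x26007 flags P=1 W=1 U=1 S=0
  [2] read 0x26 idx=10: raw=0x29007 flags P=1 W=1 U=1 S=0
  ⇒ phys 0x29B99  [3 reads]
#2 VA=0x5C0000C68 (r,kernel):
  [0] read 0x1C idx=23: raw=0x4F002 flags P=0 W=1 U=0 S=0
  → PAGE_NOT_PRESENT  (1 entries read)
#3 VA=0x342C0C7E4 (r,kernel):
  [0] read 0x1C idx=13: raw=0x2B007 flags P=1 W=1 U=1 S=0
  [1] read 0x2B idx=22: raw=0x2E007 flags P=1 W=1 U=1 S=0
  [2] read 0x2E idx=12: raw=0x30007 flags P=1 W=1 U=1 S=0
  ⇒ phys 0x307E4  [3 reads]

Access #0 PA: 0x24AB9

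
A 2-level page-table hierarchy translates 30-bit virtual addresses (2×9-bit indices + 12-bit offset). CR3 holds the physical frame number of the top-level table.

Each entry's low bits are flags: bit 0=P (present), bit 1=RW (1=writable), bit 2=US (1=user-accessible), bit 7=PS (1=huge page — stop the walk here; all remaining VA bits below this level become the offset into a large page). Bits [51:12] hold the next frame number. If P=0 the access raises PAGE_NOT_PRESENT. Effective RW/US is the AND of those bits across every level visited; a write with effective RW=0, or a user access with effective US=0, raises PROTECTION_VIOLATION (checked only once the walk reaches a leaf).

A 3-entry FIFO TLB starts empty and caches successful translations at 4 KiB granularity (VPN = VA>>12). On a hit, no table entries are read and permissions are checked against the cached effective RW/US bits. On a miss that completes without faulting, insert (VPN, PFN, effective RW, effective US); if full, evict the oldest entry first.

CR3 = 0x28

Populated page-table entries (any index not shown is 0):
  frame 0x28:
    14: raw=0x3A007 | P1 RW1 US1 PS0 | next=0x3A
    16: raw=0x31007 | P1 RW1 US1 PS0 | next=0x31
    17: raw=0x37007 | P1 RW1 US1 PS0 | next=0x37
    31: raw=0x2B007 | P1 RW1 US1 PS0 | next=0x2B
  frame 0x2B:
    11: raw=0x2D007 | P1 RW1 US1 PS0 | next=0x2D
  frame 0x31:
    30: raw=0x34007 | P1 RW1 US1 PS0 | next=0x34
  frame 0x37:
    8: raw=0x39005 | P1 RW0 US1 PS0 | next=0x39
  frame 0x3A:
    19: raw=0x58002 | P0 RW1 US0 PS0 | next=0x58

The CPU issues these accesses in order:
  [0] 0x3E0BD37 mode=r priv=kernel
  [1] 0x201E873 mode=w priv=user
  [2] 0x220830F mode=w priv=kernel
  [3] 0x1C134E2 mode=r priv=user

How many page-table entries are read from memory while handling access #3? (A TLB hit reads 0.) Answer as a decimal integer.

Trace:
#0 VA=0x3E0BD37 (r,kernel):
  L0: frame=0x28 idx=31 entry=0x2B007 [P=1 RW=1 US=1 PS=0]
  L1: frame=0x2B idx=11 entry=0x2D007 [P=1 RW=1 US=1 PS=0]
  ⇒ phys 0x2DD37  [2 reads]
#1 VA=0x201E873 (w,user):
  L0: frame=0x28 idx=16 entry=0x31007 [P=1 RW=1 US=1 PS=0]
  L1: frame=0x31 idx=30 entry=0x34007 [P=1 RW=1 US=1 PS=0]
  ⇒ phys 0x34873  [2 reads]
#2 VA=0x220830F (w,kernel):
  L0: frame=0x28 idx=17 entry=0x37007 [P=1 RW=1 US=1 PS=0]
  L1: frame=0x37 idx=8 entry=0x39005 [P=1 RW=0 US=1 PS=0]
  ⇒ fault: PROTECTION_VIOLATION  — 2 lookups
#3 VA=0x1C134E2 (r,user):
  L0: frame=0x28 idx=14 entry=0x3A007 [P=1 RW=1 US=1 PS=0]
  L1: frame=0x3A idx=19 entry=0x58002 [P=0 RW=1 US=0 PS=0]
  ⇒ fault: PAGE_NOT_PRESENT  — 2 lookups

Entries read for #3: 2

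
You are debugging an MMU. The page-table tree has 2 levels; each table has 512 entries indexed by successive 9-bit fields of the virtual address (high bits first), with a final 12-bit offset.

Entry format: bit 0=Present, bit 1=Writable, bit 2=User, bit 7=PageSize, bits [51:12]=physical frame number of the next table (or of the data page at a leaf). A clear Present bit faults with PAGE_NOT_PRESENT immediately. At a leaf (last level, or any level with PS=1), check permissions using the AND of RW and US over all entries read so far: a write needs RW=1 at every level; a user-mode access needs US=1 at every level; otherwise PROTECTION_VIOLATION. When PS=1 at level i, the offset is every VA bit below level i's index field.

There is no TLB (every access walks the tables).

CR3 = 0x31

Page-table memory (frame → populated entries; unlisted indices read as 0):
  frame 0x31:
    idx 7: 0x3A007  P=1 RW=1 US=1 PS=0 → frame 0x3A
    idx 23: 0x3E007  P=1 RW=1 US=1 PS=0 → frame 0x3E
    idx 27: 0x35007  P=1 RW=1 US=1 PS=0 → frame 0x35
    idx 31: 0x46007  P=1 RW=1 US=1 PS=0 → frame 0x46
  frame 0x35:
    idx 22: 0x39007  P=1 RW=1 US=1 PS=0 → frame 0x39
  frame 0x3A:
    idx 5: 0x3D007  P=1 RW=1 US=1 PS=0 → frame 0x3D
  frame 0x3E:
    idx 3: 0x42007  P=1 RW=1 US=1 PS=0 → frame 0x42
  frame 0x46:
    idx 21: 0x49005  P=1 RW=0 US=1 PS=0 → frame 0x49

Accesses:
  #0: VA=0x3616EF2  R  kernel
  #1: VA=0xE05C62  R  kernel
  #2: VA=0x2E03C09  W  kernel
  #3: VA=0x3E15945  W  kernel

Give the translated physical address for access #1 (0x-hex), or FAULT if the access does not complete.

Per-access translation:
#0 VA=0x3616EF2 (r,kernel):
  lvl0: tbl 0x31, slot 27 ⇒ 0x35007 (P1/RW1/US1/PS0)
  lvl1: tbl 0x35, slot 22 ⇒ 0x39007 (P1/RW1/US1/PS0)
  → PA=0x39EF2  (2 entries read)
#1 VA=0xE05C62 (r,kernel):
  lvl0: tbl 0x31, slot 7 ⇒ 0x3A007 (P1/RW1/US1/PS0)
  lvl1: tbl 0x3A, slot 5 ⇒ 0x3D007 (P1/RW1/US1/PS0)
  → PA=0x3DC62  (2 entries read)
#2 VA=0x2E03C09 (w,kernel):
  lvl0: tbl 0x31, slot 23 ⇒ 0x3E007 (P1/RW1/US1/PS0)
  lvl1: tbl 0x3E, slot 3 ⇒ 0x42007 (P1/RW1/US1/PS0)
  → PA=0x42C09  (2 entries read)
#3 VA=0x3E15945 (w,kernel):
  lvl0: tbl 0x31, slot 31 ⇒ 0x46007 (P1/RW1/US1/PS0)
  lvl1: tbl 0x46, slot 21 ⇒ 0x49005 (P1/RW0/US1/PS0)
  → PROTECTION_VIOLATION  (2 entries read)

Access #1 PA: 0x3DC62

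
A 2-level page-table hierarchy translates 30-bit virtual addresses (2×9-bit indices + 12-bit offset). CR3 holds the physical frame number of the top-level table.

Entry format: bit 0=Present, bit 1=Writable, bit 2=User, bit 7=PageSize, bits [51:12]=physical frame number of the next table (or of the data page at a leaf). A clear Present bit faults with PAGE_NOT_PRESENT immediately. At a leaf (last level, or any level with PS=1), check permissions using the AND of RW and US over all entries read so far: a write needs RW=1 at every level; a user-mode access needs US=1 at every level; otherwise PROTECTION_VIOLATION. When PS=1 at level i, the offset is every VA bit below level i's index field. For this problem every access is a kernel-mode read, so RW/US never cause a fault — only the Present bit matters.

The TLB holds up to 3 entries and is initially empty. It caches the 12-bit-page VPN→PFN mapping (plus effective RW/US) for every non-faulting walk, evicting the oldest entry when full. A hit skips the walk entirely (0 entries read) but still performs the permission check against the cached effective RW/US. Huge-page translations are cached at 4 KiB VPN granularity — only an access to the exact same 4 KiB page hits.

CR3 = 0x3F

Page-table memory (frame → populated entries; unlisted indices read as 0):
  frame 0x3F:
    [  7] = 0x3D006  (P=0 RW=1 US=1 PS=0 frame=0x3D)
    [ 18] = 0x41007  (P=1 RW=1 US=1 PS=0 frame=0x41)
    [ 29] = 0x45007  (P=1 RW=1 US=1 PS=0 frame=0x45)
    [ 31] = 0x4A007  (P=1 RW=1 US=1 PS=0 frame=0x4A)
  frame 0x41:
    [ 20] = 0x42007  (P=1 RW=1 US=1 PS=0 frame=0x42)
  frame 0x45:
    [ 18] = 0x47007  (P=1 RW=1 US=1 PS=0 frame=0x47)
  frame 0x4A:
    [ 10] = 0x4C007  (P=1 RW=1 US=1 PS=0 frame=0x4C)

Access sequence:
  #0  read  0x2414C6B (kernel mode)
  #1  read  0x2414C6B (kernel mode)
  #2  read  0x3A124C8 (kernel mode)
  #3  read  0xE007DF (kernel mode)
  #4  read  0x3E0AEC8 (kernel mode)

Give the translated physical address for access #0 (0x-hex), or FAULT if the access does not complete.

Walk each access:
#0 VA=0x2414C6B (r,kernel):
  lvl0: tbl 0x3F, slot 18 ⇒ 0x41007 (P1/RW1/US1/PS0)
  lvl1: tbl 0x41, slot 20 ⇒ 0x42007 (P1/RW1/US1/PS0)
  ⇒ phys 0x42C6B  [2 reads]
#1 VA=0x2414C6B (r,kernel):
  TLB hit vpn=0x2414 → PA=0x42C6B
#2 VA=0x3A124C8 (r,kernel):
  lvl0: tbl 0x3F, slot 29 ⇒ 0x45007 (P1/RW1/US1/PS0)
  lvl1: tbl 0x45, slot 18 ⇒ 0x47007 (P1/RW1/US1/PS0)
  ⇒ phys 0x474C8  [2 reads]
#3 VA=0xE007DF (r,kernel):
  lvl0: tbl 0x3F, slot 7 ⇒ 0x3D006 (P0/RW1/US1/PS0)
  ✗ PAGE_NOT_PRESENT  [1 reads]
#4 VA=0x3E0AEC8 (r,kernel):
  lvl0: tbl 0x3F, slot 31 ⇒ 0x4A007 (P1/RW1/US1/PS0)
  lvl1: tbl 0x4A, slot 10 ⇒ 0x4C007 (P1/RW1/US1/PS0)
  ⇒ phys 0x4CEC8  [2 reads]

Access #0 PA: 0x42C6B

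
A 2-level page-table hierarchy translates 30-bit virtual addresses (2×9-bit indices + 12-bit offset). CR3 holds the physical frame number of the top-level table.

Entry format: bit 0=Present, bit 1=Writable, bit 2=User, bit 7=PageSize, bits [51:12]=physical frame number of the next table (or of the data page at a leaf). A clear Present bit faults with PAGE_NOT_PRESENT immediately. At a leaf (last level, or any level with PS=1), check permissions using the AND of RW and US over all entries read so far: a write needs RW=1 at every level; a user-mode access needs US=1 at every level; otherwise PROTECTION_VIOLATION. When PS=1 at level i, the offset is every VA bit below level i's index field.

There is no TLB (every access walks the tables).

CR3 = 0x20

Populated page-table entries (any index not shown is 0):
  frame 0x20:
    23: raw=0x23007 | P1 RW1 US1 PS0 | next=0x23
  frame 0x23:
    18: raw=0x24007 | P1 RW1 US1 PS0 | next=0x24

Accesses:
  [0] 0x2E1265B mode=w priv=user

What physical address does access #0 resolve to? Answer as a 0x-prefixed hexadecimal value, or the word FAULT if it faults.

Trace:
#0 VA=0x2E1265B (w,user):
  L0: frame=0x20 idx=23 entry=0x23007 [P=1 RW=1 US=1 PS=0]
  L1: frame=0x23 idx=18 entry=0x24007 [P=1 RW=1 US=1 PS=0]
  ✓ 0x2465B  — 2 lookups

Access #0 PA: 0x2465B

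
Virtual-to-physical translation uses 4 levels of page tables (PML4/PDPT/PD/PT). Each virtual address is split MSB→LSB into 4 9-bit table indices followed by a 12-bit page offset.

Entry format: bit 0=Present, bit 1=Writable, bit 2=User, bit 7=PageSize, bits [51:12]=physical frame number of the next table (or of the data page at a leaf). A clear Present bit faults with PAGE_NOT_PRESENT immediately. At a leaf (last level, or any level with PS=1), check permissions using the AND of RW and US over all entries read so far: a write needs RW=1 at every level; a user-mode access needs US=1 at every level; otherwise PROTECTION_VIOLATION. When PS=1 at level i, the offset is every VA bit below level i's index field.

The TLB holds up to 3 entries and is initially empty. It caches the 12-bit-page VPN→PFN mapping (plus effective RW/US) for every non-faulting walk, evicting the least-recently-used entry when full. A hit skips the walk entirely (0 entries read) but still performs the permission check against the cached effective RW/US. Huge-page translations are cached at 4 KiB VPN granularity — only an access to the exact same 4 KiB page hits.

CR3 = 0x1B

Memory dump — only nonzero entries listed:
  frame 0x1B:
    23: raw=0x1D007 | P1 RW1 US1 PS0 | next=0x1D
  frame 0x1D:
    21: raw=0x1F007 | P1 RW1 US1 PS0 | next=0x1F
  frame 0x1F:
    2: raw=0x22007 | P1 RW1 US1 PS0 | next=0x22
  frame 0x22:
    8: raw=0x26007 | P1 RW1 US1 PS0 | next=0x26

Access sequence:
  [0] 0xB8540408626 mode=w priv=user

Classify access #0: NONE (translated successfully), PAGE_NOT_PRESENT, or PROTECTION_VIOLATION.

Walk each access:
#0 VA=0xB8540408626 (w,user):
  L0: frame=0x1B idx=23 entry=0x1D007 [P=1 RW=1 US=1 PS=0]
  L1: frame=0x1D idx=21 entry=0x1F007 [P=1 RW=1 US=1 PS=0]
  L2: frame=0x1F idx=2 entry=0x22007 [P=1 RW=1 US=1 PS=0]
  L3: frame=0x22 idx=8 entry=0x26007 [P=1 RW=1 US=1 PS=0]
  ⇒ phys 0x26626  [4 reads]

Access #0 fault: NONE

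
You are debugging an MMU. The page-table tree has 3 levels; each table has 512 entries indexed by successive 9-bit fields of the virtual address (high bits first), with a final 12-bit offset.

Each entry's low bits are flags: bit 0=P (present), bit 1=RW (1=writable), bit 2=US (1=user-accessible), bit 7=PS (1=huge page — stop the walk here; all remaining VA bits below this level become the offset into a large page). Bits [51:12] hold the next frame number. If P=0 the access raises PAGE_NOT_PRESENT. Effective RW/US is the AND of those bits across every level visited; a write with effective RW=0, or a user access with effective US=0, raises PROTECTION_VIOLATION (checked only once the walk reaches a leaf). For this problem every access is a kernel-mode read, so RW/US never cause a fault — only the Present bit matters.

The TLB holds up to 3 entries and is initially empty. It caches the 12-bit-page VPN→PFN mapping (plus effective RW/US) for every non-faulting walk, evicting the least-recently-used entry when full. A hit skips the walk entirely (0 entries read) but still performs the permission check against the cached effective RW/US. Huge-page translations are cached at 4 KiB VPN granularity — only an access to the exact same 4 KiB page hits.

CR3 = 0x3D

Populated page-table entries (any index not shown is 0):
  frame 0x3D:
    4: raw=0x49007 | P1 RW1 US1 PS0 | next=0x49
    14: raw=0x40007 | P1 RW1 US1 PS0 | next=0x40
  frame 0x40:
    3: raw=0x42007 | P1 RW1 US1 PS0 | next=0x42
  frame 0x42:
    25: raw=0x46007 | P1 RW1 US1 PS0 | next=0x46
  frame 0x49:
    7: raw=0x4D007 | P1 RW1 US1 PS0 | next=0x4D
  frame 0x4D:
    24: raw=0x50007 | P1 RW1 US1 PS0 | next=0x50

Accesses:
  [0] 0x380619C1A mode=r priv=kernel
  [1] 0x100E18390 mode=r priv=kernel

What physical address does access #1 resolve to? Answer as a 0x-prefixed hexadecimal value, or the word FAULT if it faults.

Trace:
#0 VA=0x380619C1A (r,kernel):
  L0: frame=0x3D idx=14 entry=0x40007 [P=1 RW=1 US=1 PS=0]
  L1: frame=0x40 idx=3 entry=0x42007 [P=1 RW=1 US=1 PS=0]
  L2: frame=0x42 idx=25 entry=0x46007 [P=1 RW=1 US=1 PS=0]
  ✓ 0x46C1A  — 3 lookups
#1 VA=0x100E18390 (r,kernel):
  L0: frame=0x3D idx=4 entry=0x49007 [P=1 RW=1 US=1 PS=0]
  L1: frame=0x49 idx=7 entry=0x4D007 [P=1 RW=1 US=1 PS=0]
  L2: frame=0x4D idx=24 entry=0x50007 [P=1 RW=1 US=1 PS=0]
  ✓ 0x50390  — 3 lookups

Access #1 PA: 0x50390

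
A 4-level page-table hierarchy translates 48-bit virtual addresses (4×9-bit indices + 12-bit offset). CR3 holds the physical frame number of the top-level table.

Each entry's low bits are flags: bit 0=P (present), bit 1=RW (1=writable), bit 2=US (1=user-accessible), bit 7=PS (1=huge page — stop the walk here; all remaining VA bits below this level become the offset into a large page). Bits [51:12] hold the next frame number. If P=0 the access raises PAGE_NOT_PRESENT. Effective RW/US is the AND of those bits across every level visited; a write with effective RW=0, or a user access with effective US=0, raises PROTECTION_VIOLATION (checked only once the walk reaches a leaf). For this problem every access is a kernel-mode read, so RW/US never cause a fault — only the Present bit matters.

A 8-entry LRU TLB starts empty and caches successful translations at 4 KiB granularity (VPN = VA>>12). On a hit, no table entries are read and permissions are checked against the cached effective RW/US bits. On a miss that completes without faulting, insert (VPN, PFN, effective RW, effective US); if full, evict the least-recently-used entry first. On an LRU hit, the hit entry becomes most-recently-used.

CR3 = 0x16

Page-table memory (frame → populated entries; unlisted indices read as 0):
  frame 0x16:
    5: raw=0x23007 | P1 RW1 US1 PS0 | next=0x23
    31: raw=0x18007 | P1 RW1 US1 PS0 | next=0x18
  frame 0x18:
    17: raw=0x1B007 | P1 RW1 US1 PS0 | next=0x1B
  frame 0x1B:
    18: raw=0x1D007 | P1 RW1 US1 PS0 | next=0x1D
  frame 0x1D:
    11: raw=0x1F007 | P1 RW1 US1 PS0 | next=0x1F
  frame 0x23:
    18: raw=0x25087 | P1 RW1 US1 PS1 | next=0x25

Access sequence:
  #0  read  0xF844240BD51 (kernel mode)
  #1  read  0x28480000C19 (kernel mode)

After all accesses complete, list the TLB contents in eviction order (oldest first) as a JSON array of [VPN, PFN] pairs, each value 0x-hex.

Walk each access:
#0 VA=0xF844240BD51 (r,kernel):
  lvl0: tbl 0x16, slot 31 ⇒ 0x18007 (P1/RW1/US1/PS0)
  lvl1: tbl 0x18, slot 17 ⇒ 0x1B007 (P1/RW1/US1/PS0)
  lvl2: tbl 0x1B, slot 18 ⇒ 0x1D007 (P1/RW1/US1/PS0)
  lvl3: tbl 0x1D, slot 11 ⇒ 0x1F007 (P1/RW1/US1/PS0)
  ⇒ phys 0x1FD51  [4 reads]
#1 VA=0x28480000C19 (r,kernel):
  lvl0: tbl 0x16, slot 5 ⇒ 0x23007 (P1/RW1/US1/PS0)
  lvl1: tbl 0x23, slot 18 ⇒ 0x25087 (P1/RW1/US1/PS1)
  ⇒ phys 0x25C19 (huge @L1)  [2 reads]

TLB: [["0xF844240B", "0x1F"], ["0x28480000", "0x25"]]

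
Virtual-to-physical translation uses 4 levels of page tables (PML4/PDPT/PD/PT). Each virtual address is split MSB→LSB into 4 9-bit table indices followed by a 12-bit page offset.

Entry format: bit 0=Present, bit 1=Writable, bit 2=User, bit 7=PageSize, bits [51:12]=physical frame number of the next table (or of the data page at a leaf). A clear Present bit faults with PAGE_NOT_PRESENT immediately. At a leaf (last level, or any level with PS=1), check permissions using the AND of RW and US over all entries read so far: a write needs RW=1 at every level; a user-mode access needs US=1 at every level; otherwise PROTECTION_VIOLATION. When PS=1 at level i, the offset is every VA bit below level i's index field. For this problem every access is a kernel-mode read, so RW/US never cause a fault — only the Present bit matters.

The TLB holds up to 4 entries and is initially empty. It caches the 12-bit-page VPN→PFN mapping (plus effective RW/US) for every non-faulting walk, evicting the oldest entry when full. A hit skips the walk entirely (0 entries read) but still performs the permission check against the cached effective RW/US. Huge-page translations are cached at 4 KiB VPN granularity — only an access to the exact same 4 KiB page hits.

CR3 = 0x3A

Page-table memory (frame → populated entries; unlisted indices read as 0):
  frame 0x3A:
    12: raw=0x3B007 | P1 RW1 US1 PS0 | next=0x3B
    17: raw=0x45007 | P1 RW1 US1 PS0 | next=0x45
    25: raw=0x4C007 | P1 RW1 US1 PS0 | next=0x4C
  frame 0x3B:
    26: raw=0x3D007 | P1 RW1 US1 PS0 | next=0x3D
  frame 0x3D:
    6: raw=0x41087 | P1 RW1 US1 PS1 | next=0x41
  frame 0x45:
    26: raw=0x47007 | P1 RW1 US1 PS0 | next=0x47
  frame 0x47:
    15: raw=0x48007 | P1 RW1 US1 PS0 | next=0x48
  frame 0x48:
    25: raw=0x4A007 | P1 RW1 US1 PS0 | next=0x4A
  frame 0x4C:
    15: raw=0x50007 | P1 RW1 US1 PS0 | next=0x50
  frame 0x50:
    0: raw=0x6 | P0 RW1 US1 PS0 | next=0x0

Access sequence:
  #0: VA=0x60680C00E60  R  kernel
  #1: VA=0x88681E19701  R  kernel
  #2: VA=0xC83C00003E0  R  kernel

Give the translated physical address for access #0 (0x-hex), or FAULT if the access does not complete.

Trace:
#0 VA=0x60680C00E60 (r,kernel):
  lvl0: tbl 0x3A, slot 12 ⇒ 0x3B007 (P1/RW1/US1/PS0)
  lvl1: tbl 0x3B, slot 26 ⇒ 0x3D007 (P1/RW1/US1/PS0)
  lvl2: tbl 0x3D, slot 6 ⇒ 0x41087 (P1/RW1/US1/PS1)
  ✓ 0x41E60 (huge @L2)  — 3 lookups
#1 VA=0x88681E19701 (r,kernel):
  lvl0: tbl 0x3A, slot 17 ⇒ 0x45007 (P1/RW1/US1/PS0)
  lvl1: tbl 0x45, slot 26 ⇒ 0x47007 (P1/RW1/US1/PS0)
  lvl2: tbl 0x47, slot 15 ⇒ 0x48007 (P1/RW1/US1/PS0)
  lvl3: tbl 0x48, slot 25 ⇒ 0x4A007 (P1/RW1/US1/PS0)
  ✓ 0x4A701  — 4 lookups
#2 VA=0xC83C00003E0 (r,kernel):
  lvl0: tbl 0x3A, slot 25 ⇒ 0x4C007 (P1/RW1/US1/PS0)
  lvl1: tbl 0x4C, slot 15 ⇒ 0x50007 (P1/RW1/US1/PS0)
  lvl2: tbl 0x50, slot 0 ⇒ 0x6 (P0/RW1/US1/PS0)
  ✗ PAGE_NOT_PRESENT  [3 reads]

Access #0 PA: 0x41E60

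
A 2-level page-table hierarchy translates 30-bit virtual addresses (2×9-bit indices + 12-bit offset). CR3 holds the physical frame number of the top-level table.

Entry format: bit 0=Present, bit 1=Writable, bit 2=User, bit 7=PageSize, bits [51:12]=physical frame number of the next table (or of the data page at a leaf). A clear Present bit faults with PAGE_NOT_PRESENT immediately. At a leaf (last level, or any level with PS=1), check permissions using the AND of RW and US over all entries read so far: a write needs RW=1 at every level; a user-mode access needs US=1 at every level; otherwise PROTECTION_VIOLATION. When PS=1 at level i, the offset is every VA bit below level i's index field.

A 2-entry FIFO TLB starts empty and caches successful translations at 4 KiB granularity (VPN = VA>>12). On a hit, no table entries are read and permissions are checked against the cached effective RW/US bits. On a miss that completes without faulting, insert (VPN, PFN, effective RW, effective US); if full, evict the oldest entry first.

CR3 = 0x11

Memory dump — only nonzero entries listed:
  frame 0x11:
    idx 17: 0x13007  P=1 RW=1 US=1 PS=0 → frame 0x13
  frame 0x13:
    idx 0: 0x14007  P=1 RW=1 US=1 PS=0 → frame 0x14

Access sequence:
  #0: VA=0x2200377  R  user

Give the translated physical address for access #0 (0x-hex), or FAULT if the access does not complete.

Per-access translation:
#0 VA=0x2200377 (r,user):
  [0] read 0x11 idx=17: raw=0x13007 flags P=1 W=1 U=1 S=0
  [1] read 0x13 idx=0: raw=0x14007 flags P=1 W=1 U=1 S=0
  ⇒ phys 0x14377  [2 reads]

Access #0 PA: 0x14377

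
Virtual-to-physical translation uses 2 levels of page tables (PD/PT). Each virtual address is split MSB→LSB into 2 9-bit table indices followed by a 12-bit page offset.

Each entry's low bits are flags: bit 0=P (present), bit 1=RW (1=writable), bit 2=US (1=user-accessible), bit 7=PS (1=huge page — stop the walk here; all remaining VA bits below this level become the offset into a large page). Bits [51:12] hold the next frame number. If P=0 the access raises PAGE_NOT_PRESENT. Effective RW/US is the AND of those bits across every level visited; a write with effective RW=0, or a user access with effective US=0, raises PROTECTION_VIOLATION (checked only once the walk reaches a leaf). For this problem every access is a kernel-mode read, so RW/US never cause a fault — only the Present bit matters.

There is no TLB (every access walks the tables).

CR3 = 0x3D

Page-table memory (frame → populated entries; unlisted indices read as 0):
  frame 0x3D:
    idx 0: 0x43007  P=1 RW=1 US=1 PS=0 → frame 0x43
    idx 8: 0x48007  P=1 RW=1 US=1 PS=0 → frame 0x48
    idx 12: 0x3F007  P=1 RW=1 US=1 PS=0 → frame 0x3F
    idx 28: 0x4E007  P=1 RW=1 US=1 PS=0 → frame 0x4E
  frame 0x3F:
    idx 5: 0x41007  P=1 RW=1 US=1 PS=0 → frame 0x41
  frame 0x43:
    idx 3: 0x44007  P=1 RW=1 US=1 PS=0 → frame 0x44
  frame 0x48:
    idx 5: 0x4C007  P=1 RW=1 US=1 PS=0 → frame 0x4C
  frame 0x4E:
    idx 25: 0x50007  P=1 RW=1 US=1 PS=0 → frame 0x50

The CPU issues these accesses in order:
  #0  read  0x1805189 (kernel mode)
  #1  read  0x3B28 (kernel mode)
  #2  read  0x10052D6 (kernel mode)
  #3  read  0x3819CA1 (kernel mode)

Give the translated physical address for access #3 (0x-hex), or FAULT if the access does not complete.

Trace:
#0 VA=0x1805189 (r,kernel):
  L0: frame=0x3D idx=12 entry=0x3F007 [P=1 RW=1 US=1 PS=0]
  L1: frame=0x3F idx=5 entry=0x41007 [P=1 RW=1 US=1 PS=0]
  ✓ 0x41189  — 2 lookups
#1 VA=0x3B28 (r,kernel):
  L0: frame=0x3D idx=0 entry=0x43007 [P=1 RW=1 US=1 PS=0]
  L1: frame=0x43 idx=3 entry=0x44007 [P=1 RW=1 US=1 PS=0]
  ✓ 0x44B28  — 2 lookups
#2 VA=0x10052D6 (r,kernel):
  L0: frame=0x3D idx=8 entry=0x48007 [P=1 RW=1 US=1 PS=0]
  L1: frame=0x48 idx=5 entry=0x4C007 [P=1 RW=1 US=1 PS=0]
  ✓ 0x4C2D6  — 2 lookups
#3 VA=0x3819CA1 (r,kernel):
  L0: frame=0x3D idx=28 entry=0x4E007 [P=1 RW=1 US=1 PS=0]
  L1: frame=0x4E idx=25 entry=0x50007 [P=1 RW=1 US=1 PS=0]
  ✓ 0x50CA1  — 2 lookups

Access #3 PA: 0x50CA1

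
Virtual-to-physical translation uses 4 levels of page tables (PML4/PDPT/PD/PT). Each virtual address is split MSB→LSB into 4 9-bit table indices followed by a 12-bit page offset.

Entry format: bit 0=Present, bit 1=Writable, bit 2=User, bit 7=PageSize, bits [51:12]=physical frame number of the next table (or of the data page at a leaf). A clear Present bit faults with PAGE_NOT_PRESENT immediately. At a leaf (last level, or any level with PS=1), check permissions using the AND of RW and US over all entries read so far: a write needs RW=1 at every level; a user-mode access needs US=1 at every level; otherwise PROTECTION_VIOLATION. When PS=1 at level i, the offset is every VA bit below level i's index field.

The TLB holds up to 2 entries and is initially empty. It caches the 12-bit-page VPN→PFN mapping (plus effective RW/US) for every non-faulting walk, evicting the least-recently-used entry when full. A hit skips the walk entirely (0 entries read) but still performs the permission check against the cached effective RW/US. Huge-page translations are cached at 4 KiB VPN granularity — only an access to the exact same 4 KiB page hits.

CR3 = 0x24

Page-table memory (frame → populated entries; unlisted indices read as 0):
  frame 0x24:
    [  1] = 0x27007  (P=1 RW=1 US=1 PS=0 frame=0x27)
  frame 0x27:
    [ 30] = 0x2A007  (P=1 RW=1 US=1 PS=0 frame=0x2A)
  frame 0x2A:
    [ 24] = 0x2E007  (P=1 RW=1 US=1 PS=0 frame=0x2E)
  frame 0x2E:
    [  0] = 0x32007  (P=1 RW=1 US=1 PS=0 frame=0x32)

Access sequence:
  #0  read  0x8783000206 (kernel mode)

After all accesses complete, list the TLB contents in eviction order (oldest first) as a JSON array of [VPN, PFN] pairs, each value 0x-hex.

Walk each access:
#0 VA=0x8783000206 (r,kernel):
  L0 @0x24[1] → 0x27007  P=1,RW=1,US=1,PS=0
  L1 @0x27[30] → 0x2A007  P=1,RW=1,US=1,PS=0
  L2 @0x2A[24] → 0x2E007  P=1,RW=1,US=1,PS=0
  L3 @0x2E[0] → 0x32007  P=1,RW=1,US=1,PS=0
  ⇒ phys 0x32206  [4 reads]

TLB: [["0x8783000", "0x32"]]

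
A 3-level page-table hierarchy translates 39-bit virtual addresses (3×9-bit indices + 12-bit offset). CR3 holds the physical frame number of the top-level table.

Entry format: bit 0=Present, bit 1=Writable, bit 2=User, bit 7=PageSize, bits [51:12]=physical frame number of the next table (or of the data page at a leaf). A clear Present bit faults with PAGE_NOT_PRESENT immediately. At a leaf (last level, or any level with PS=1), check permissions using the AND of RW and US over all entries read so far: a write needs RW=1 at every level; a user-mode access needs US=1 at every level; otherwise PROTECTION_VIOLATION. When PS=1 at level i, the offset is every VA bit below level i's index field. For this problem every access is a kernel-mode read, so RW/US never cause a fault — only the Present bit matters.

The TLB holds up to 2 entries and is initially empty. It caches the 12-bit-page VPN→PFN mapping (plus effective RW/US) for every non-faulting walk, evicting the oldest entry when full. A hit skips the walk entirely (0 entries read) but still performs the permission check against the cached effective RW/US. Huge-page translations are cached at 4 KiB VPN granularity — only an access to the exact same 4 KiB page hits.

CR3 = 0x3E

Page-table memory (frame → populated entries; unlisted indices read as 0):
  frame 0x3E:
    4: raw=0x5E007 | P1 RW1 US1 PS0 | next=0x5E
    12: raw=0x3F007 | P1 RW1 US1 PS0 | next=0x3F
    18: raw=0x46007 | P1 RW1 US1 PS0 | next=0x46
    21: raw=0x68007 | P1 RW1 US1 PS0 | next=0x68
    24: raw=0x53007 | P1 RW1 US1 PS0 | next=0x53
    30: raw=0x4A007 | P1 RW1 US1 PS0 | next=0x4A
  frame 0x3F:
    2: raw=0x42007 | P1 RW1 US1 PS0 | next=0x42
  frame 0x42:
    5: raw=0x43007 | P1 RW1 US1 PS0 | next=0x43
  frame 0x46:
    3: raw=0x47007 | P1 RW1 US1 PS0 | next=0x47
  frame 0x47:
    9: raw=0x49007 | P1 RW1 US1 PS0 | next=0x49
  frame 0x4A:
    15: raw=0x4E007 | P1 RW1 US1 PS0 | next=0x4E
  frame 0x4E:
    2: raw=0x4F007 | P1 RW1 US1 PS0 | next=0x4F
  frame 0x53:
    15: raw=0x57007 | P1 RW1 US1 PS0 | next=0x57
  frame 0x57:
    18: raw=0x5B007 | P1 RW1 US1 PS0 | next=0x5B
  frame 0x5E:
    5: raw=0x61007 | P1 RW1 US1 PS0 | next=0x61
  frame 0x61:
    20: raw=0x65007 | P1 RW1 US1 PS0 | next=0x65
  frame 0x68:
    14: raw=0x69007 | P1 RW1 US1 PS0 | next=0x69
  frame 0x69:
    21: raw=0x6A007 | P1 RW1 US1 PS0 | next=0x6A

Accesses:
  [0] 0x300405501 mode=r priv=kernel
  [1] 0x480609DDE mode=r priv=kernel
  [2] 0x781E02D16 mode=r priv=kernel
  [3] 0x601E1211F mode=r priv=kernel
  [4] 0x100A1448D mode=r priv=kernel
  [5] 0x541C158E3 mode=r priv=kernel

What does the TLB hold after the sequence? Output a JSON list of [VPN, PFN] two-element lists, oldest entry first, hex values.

Walk each access:
#0 VA=0x300405501 (r,kernel):
  lvl0: tbl 0x3E, slot 12 ⇒ 0x3F007 (P1/RW1/US1/PS0)
  lvl1: tbl 0x3F, slot 2 ⇒ 0x42007 (P1/RW1/US1/PS0)
  lvl2: tbl 0x42, slot 5 ⇒ 0x43007 (P1/RW1/US1/PS0)
  → PA=0x43501  (3 entries read)
#1 VA=0x480609DDE (r,kernel):
  lvl0: tbl 0x3E, slot 18 ⇒ 0x46007 (P1/RW1/US1/PS0)
  lvl1: tbl 0x46, slot 3 ⇒ 0x47007 (P1/RW1/US1/PS0)
  lvl2: tbl 0x47, slot 9 ⇒ 0x49007 (P1/RW1/US1/PS0)
  → PA=0x49DDE  (3 entries read)
#2 VA=0x781E02D16 (r,kernel):
  lvl0: tbl 0x3E, slot 30 ⇒ 0x4A007 (P1/RW1/US1/PS0)
  lvl1: tbl 0x4A, slot 15 ⇒ 0x4E007 (P1/RW1/US1/PS0)
  lvl2: tbl 0x4E, slot 2 ⇒ 0x4F007 (P1/RW1/US1/PS0)
  → PA=0x4FD16  (3 entries read)
#3 VA=0x601E1211F (r,kernel):
  lvl0: tbl 0x3E, slot 24 ⇒ 0x53007 (P1/RW1/US1/PS0)
  lvl1: tbl 0x53, slot 15 ⇒ 0x57007 (P1/RW1/US1/PS0)
  lvl2: tbl 0x57, slot 18 ⇒ 0x5B007 (P1/RW1/US1/PS0)
  → PA=0x5B11F  (3 entries read)
#4 VA=0x100A1448D (r,kernel):
  lvl0: tbl 0x3E, slot 4 ⇒ 0x5E007 (P1/RW1/US1/PS0)
  lvl1: tbl 0x5E, slot 5 ⇒ 0x61007 (P1/RW1/US1/PS0)
  lvl2: tbl 0x61, slot 20 ⇒ 0x65007 (P1/RW1/US1/PS0)
  → PA=0x6548D  (3 entries read)
#5 VA=0x541C158E3 (r,kernel):
  lvl0: tbl 0x3E, slot 21 ⇒ 0x68007 (P1/RW1/US1/PS0)
  lvl1: tbl 0x68, slot 14 ⇒ 0x69007 (P1/RW1/US1/PS0)
  lvl2: tbl 0x69, slot 21 ⇒ 0x6A007 (P1/RW1/US1/PS0)
  → PA=0x6A8E3  (3 entries read)

TLB: [["0x100A14", "0x65"], ["0x541C15", "0x6A"]]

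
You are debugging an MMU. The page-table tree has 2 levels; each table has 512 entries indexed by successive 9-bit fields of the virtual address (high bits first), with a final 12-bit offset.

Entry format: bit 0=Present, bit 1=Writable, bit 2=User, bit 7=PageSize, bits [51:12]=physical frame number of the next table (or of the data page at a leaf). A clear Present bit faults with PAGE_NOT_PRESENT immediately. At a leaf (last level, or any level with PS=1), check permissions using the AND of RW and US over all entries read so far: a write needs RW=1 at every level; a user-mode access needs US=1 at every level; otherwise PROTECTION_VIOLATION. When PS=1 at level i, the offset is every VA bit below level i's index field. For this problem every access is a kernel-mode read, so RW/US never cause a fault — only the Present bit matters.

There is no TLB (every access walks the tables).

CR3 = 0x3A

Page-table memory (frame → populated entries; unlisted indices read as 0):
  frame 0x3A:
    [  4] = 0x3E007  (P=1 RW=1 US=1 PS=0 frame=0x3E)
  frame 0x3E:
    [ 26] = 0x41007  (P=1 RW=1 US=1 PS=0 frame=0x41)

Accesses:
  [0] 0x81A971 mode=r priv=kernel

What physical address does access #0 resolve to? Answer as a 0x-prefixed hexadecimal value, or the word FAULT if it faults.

Per-access translation:
#0 VA=0x81A971 (r,kernel):
  L0: frame=0x3A idx=4 entry=0x3E007 [P=1 RW=1 US=1 PS=0]
  L1: frame=0x3E idx=26 entry=0x41007 [P=1 RW=1 US=1 PS=0]
  → PA=0x41971  (2 entries read)

Access #0 PA: 0x41971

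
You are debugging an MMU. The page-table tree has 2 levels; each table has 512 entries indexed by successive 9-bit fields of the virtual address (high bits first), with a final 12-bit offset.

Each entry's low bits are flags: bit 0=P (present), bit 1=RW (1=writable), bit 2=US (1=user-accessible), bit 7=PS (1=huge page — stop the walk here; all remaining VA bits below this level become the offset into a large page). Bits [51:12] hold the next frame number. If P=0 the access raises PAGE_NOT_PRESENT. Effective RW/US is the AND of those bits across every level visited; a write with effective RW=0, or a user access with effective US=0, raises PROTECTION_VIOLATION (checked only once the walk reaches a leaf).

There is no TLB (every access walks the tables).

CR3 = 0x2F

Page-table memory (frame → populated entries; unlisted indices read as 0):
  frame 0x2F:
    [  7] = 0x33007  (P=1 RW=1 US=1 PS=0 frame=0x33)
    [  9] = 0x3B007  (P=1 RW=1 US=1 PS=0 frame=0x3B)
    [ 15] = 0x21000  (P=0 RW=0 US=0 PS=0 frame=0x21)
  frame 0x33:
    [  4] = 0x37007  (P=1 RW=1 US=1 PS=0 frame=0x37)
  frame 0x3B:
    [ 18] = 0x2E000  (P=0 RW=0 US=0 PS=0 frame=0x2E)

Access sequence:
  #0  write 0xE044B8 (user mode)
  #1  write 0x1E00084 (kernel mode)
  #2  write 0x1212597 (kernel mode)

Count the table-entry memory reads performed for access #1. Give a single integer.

Per-access translation:
#0 VA=0xE044B8 (w,user):
  L0: frame=0x2F idx=7 entry=0x33007 [P=1 RW=1 US=1 PS=0]
  L1: frame=0x33 idx=4 entry=0x37007 [P=1 RW=1 US=1 PS=0]
  ⇒ phys 0x374B8  [2 reads]
#1 VA=0x1E00084 (w,kernel):
  L0: frame=0x2F idx=15 entry=0x21000 [P=0 RW=0 US=0 PS=0]
  ⇒ fault: PAGE_NOT_PRESENT  — 1 lookups
#2 VA=0x1212597 (w,kernel):
  L0: frame=0x2F idx=9 entry=0x3B007 [P=1 RW=1 US=1 PS=0]
  L1: frame=0x3B idx=18 entry=0x2E000 [P=0 RW=0 US=0 PS=0]
  ⇒ fault: PAGE_NOT_PRESENT  — 2 lookups

Entries read for #1: 1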